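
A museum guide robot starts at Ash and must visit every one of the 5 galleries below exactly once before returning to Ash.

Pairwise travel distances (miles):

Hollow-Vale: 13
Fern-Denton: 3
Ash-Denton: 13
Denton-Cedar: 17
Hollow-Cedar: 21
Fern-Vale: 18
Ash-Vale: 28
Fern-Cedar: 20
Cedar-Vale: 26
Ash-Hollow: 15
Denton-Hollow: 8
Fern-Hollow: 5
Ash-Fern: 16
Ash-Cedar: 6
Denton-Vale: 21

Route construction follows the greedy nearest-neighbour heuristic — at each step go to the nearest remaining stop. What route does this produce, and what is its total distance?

From Ash: distances to unvisited — Cedar=6, Denton=13, Hollow=15, Fern=16, Vale=28. Nearest is Cedar (6).
From Cedar: distances to unvisited — Denton=17, Fern=20, Hollow=21, Vale=26. Nearest is Denton (17).
From Denton: distances to unvisited — Fern=3, Hollow=8, Vale=21. Nearest is Fern (3).
From Fern: distances to unvisited — Hollow=5, Vale=18. Nearest is Hollow (5).
From Hollow: distances to unvisited — Vale=13. Nearest is Vale (13).
Return Vale→Ash: 28.
Total = 6 + 17 + 3 + 5 + 13 + 28 = 72.

Total distance 72 miles via the nearest-neighbour route Ash → Cedar → Denton → Fern → Hollow → Vale → Ash.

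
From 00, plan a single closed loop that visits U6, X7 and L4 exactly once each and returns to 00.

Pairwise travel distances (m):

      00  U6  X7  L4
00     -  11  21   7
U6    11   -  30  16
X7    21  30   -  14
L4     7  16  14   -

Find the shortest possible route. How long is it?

Minimum total distance: 62 m.

With 3 stops there are 3!/2 = 3 distinct round trips (a route and its reverse cost the same).
00 → U6 → X7 → L4 → 00: 11+30+14+7 = 62
00 → U6 → L4 → X7 → 00: 11+16+14+21 = 62
00 → X7 → U6 → L4 → 00: 21+30+16+7 = 74
The minimum is 62.
One optimal route: 00 → U6 → X7 → L4 → 00 (or its reverse).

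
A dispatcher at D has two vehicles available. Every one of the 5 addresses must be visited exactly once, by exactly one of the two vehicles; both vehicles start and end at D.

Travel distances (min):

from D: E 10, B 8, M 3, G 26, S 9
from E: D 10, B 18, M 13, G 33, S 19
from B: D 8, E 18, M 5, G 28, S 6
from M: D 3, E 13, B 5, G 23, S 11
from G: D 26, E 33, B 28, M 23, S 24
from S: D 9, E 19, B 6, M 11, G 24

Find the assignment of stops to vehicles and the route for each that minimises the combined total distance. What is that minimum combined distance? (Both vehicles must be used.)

Try each way of splitting the stops between the two vehicles (each non-empty) and, for each split, find the best tour for each vehicle:
  {E} + {B, M, G, S}: 20 + 64 = 84
  {B} + {E, M, G, S}: 16 + 79 = 95
  {E, B} + {M, G, S}: 36 + 59 = 95
  {M} + {E, B, G, S}: 6 + 81 = 87
  {E, M} + {B, G, S}: 26 + 64 = 90
  {B, M} + {E, G, S}: 16 + 76 = 92
  … (15 splits in total)
Best: vehicle 1 D → E → D = 20; vehicle 2 D → B → S → G → M → D = 64; combined 84.

Minimum combined distance: 84 min.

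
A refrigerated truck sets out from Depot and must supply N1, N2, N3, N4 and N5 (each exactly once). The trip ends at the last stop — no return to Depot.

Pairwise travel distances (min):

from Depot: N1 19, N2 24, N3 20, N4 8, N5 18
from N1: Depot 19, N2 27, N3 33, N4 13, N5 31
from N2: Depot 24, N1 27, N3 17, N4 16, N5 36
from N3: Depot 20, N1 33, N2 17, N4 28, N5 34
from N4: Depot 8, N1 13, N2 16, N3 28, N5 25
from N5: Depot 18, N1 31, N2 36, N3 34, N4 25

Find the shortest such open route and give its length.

Shortest open route: 95 min.

There are 5! = 120 possible orderings.
Depot - N1 - N2 - N3 - N4 - N5: 19+27+17+28+25 = 116
Depot - N1 - N2 - N3 - N5 - N4: 19+27+17+34+25 = 122
Depot - N1 - N2 - N4 - N3 - N5: 19+27+16+28+34 = 124
Depot - N1 - N2 - N4 - N5 - N3: 19+27+16+25+34 = 121
Depot - N1 - N2 - N5 - N3 - N4: 19+27+36+34+28 = 144
Depot - N1 - N2 - N5 - N4 - N3: 19+27+36+25+28 = 135
Depot - N1 - N3 - N2 - N4 - N5: 19+33+17+16+25 = 110
Depot - N1 - N3 - N2 - N5 - N4: 19+33+17+36+25 = 130
Depot - N1 - N3 - N4 - N2 - N5: 19+33+28+16+36 = 132
Depot - N1 - N3 - N4 - N5 - N2: 19+33+28+25+36 = 141
Depot - N1 - N3 - N5 - N2 - N4: 19+33+34+36+16 = 138
Depot - N1 - N3 - N5 - N4 - N2: 19+33+34+25+16 = 127
Depot - N1 - N4 - N2 - N3 - N5: 19+13+16+17+34 = 99
Depot - N1 - N4 - N2 - N5 - N3: 19+13+16+36+34 = 118
… (106 more)
Depot - N5 - N1 - N4 - N2 - N3: 18+31+13+16+17 = 95  ← best
The minimum is 95.
One shortest path: Depot → N5 → N1 → N4 → N2 → N3.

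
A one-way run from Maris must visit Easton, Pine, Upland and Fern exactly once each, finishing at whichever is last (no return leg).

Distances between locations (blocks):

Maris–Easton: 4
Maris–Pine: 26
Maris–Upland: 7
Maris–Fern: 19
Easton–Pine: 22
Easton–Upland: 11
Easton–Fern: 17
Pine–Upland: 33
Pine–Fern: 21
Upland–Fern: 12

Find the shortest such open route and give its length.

Minimum one-way distance = 48 blocks.

There are 4! = 24 possible orderings.
Maris→Easton→Pine→Upland→Fern: 4+22+33+12 = 71
Maris→Easton→Pine→Fern→Upland: 4+22+21+12 = 59
Maris→Easton→Upland→Pine→Fern: 4+11+33+21 = 69
Maris→Easton→Upland→Fern→Pine: 4+11+12+21 = 48
Maris→Easton→Fern→Pine→Upland: 4+17+21+33 = 75
Maris→Easton→Fern→Upland→Pine: 4+17+12+33 = 66
Maris→Pine→Easton→Upland→Fern: 26+22+11+12 = 71
Maris→Pine→Easton→Fern→Upland: 26+22+17+12 = 77
Maris→Pine→Upland→Easton→Fern: 26+33+11+17 = 87
Maris→Pine→Upland→Fern→Easton: 26+33+12+17 = 88
Maris→Pine→Fern→Easton→Upland: 26+21+17+11 = 75
Maris→Pine→Fern→Upland→Easton: 26+21+12+11 = 70
Maris→Upland→Easton→Pine→Fern: 7+11+22+21 = 61
Maris→Upland→Easton→Fern→Pine: 7+11+17+21 = 56
… (10 more)
The minimum is 48.
One shortest path: Maris → Easton → Upland → Fern → Pine.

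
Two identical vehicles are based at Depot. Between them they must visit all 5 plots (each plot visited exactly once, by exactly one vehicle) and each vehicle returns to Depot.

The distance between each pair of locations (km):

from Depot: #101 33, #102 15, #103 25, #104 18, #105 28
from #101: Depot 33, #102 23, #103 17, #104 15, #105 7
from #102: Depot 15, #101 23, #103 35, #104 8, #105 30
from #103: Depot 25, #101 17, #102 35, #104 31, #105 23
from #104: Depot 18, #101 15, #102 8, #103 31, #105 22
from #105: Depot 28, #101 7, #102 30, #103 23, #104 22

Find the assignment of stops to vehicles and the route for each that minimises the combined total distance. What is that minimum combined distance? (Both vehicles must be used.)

There are 2^4 − 1 = 15 ways to divide the 5 stops into two non-empty groups. For each, the best each vehicle can do is its own shortest tour through its group:
  {#101} + {#102, #103, #104, #105}: 66 + 93 = 159
  {#102} + {#101, #103, #104, #105}: 30 + 88 = 118
  {#101, #102} + {#103, #104, #105}: 71 + 88 = 159
  {#103} + {#101, #102, #104, #105}: 50 + 73 = 123
  {#101, #103} + {#102, #104, #105}: 75 + 73 = 148
  {#102, #103} + {#101, #104, #105}: 75 + 68 = 143
  … (15 splits in total)
Best: vehicle 1 Depot → #102 → Depot = 30; vehicle 2 Depot → #103 → #105 → #101 → #104 → Depot = 88; combined 118.

118 km — the smallest possible combined total.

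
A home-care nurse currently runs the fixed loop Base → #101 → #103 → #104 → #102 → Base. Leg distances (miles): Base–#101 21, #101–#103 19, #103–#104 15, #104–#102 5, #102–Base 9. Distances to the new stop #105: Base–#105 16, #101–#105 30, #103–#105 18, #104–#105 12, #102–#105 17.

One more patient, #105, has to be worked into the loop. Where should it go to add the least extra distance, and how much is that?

Insertion cost between consecutive stops i–j is d(i,#105) + d(#105,j) − d(i,j):
  between Base and #101: 16 + 30 − 21 = 25
  between #101 and #103: 30 + 18 − 19 = 29
  between #103 and #104: 18 + 12 − 15 = 15
  between #104 and #102: 12 + 17 − 5 = 24
  between #102 and Base: 17 + 16 − 9 = 24
Cheapest insertion is between #103 and #104, adding 15.
New total = 69 + 15 = 84.

Minimum extra distance: 15 miles, inserting #105 between #103 and #104.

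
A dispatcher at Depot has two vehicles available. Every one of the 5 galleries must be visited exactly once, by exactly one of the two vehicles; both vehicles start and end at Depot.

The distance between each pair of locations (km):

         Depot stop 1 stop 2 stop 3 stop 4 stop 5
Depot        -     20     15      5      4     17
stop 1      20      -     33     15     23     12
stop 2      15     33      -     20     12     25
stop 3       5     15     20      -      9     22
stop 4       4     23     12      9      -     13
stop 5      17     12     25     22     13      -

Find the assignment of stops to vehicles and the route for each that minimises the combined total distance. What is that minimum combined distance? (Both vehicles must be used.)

Minimum combined distance: 79 km.

Try each way of splitting the stops between the two vehicles (each non-empty) and, for each split, find the best tour for each vehicle:
  {stop 1} + {stop 2, stop 3, stop 4, stop 5}: 40 + 67 = 107
  {stop 2} + {stop 1, stop 3, stop 4, stop 5}: 30 + 49 = 79
  {stop 1, stop 2} + {stop 3, stop 4, stop 5}: 68 + 44 = 112
  {stop 3} + {stop 1, stop 2, stop 4, stop 5}: 10 + 72 = 82
  {stop 1, stop 3} + {stop 2, stop 4, stop 5}: 40 + 57 = 97
  {stop 2, stop 3} + {stop 1, stop 4, stop 5}: 40 + 49 = 89
  … (15 splits in total)
Best: vehicle 1 Depot → stop 2 → Depot = 30; vehicle 2 Depot → stop 3 → stop 1 → stop 5 → stop 4 → Depot = 49; combined 79.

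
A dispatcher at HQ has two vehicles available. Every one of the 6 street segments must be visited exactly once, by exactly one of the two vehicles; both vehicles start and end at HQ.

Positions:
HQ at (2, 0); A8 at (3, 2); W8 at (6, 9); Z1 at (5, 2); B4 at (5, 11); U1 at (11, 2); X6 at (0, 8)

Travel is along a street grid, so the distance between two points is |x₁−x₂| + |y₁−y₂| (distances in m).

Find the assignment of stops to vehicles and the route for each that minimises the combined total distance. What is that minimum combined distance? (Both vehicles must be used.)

Try each way of splitting the stops between the two vehicles (each non-empty) and, for each split, find the best tour for each vehicle:
  {A8} + {W8, Z1, B4, U1, X6}: 6 + 44 = 50
  {W8} + {A8, Z1, B4, U1, X6}: 26 + 44 = 70
  {A8, W8} + {Z1, B4, U1, X6}: 26 + 44 = 70
  {Z1} + {A8, W8, B4, U1, X6}: 10 + 44 = 54
  {A8, Z1} + {W8, B4, U1, X6}: 10 + 44 = 54
  {W8, Z1} + {A8, B4, U1, X6}: 26 + 44 = 70
  … (31 splits in total)
Best: vehicle 1 HQ → A8 → HQ = 6; vehicle 2 HQ → Z1 → U1 → W8 → B4 → X6 → HQ = 44; combined 50.

50 m — the smallest possible combined total.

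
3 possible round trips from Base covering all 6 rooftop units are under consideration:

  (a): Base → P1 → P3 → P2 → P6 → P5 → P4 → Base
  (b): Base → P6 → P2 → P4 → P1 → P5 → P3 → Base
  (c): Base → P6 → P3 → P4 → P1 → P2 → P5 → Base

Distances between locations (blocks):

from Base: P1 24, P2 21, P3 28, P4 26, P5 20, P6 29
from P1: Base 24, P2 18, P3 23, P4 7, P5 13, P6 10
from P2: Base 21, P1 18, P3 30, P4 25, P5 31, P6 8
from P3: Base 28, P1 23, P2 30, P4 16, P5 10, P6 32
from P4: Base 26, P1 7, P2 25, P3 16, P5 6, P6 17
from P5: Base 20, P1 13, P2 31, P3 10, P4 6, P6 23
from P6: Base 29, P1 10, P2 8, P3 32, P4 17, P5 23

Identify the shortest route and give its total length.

Shortest is (b), total 120 blocks.

(a): 24 + 23 + 30 + 8 + 23 + 6 + 26 = 140
(b): 29 + 8 + 25 + 7 + 13 + 10 + 28 = 120
(c): 29 + 32 + 16 + 7 + 18 + 31 + 20 = 153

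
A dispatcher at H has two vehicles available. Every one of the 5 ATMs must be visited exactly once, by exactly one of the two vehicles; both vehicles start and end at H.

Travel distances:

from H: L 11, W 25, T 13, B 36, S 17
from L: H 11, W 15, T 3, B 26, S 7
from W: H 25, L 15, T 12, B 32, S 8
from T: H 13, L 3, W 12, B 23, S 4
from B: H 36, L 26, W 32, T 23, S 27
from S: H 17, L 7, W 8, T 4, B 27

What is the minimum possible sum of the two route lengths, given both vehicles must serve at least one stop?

Check every non-empty split of the stops between the two vehicles; for each half take its own optimal tour:
  {L} + {W, T, B, S}: 22 + 93 = 115
  {W} + {L, T, B, S}: 50 + 81 = 131
  {L, W} + {T, B, S}: 51 + 80 = 131
  {T} + {L, W, B, S}: 26 + 94 = 120
  {L, T} + {W, B, S}: 27 + 93 = 120
  {W, T} + {L, B, S}: 50 + 81 = 131
  … (15 splits in total)
Best: vehicle 1 H → L → H = 22; vehicle 2 H → T → B → W → S → H = 93; combined 115.

115 — the smallest possible combined total.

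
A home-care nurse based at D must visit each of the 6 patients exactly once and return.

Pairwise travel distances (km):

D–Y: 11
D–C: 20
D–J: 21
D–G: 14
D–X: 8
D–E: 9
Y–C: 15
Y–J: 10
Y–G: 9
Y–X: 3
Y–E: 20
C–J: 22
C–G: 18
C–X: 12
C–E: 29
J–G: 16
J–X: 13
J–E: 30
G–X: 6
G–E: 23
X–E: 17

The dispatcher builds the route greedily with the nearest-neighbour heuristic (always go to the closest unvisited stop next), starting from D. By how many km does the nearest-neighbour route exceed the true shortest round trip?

The nearest-neighbour route is 3 km longer than optimal.

D: X=8, E=9, Y=11, G=14, C=20, J=21 ⇒ X
X: Y=3, G=6, C=12, J=13, E=17 ⇒ Y
Y: G=9, J=10, C=15, E=20 ⇒ G
G: J=16, C=18, E=23 ⇒ J
J: C=22, E=30 ⇒ C
C: E=29 ⇒ E
NN route D → X → Y → G → J → C → E → D costs 96.
Optimal: D → Y → J → C → G → X → E → D costs 93 (by enumerating all 360 distinct tours).
Excess = 96 − 93 = 3.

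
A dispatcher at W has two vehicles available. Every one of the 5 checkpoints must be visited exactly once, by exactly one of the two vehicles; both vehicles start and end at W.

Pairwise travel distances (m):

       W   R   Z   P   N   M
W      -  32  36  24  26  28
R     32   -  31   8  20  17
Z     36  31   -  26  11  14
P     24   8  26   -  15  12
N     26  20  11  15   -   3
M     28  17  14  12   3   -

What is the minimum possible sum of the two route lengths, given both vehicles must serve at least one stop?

142 m — the smallest possible combined total.

Check every non-empty split of the stops between the two vehicles; for each half take its own optimal tour:
  {R} + {Z, P, N, M}: 64 + 86 = 150
  {Z} + {R, P, N, M}: 72 + 78 = 150
  {R, Z} + {P, N, M}: 99 + 65 = 164
  {P} + {R, Z, N, M}: 48 + 99 = 147
  {R, P} + {Z, N, M}: 64 + 78 = 142
  {Z, P} + {R, N, M}: 86 + 78 = 164
  … (15 splits in total)
Best: vehicle 1 W → R → P → W = 64; vehicle 2 W → Z → N → M → W = 78; combined 142.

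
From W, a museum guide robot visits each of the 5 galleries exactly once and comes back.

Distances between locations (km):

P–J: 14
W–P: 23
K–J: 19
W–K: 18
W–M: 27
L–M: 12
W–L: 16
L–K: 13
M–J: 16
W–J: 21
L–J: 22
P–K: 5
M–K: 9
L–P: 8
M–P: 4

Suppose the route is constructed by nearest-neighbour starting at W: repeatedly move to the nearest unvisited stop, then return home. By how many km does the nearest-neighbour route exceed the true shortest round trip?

From W: L=16, K=18, J=21, P=23, M=27 → choose L (16).
From L: P=8, M=12, K=13, J=22 → choose P (8).
From P: M=4, K=5, J=14 → choose M (4).
From M: K=9, J=16 → choose K (9).
From K: J=19 → choose J (19).
NN route W → L → P → M → K → J → W costs 77.
Optimal: W → L → P → K → M → J → W costs 75 (by enumerating all 60 distinct tours).
Excess = 77 − 75 = 2.

The nearest-neighbour route is 2 km longer than optimal.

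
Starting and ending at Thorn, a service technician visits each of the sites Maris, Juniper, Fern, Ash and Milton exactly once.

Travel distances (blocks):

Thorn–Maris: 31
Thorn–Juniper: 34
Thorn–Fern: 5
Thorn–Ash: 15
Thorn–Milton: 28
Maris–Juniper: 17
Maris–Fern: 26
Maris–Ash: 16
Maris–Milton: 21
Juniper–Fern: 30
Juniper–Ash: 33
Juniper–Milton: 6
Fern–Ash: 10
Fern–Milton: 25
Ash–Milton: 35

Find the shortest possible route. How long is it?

Minimum total distance: 82 blocks.

Thorn→Maris→Juniper→Fern→Ash→Milton→Thorn: 31+17+30+10+35+28 = 151
Thorn→Maris→Juniper→Fern→Milton→Ash→Thorn: 31+17+30+25+35+15 = 153
Thorn→Maris→Juniper→Ash→Fern→Milton→Thorn: 31+17+33+10+25+28 = 144
Thorn→Maris→Juniper→Ash→Milton→Fern→Thorn: 31+17+33+35+25+5 = 146
Thorn→Maris→Juniper→Milton→Fern→Ash→Thorn: 31+17+6+25+10+15 = 104
Thorn→Maris→Juniper→Milton→Ash→Fern→Thorn: 31+17+6+35+10+5 = 104
Thorn→Maris→Fern→Juniper→Ash→Milton→Thorn: 31+26+30+33+35+28 = 183
Thorn→Maris→Fern→Juniper→Milton→Ash→Thorn: 31+26+30+6+35+15 = 143
Thorn→Maris→Fern→Ash→Juniper→Milton→Thorn: 31+26+10+33+6+28 = 134
Thorn→Maris→Fern→Ash→Milton→Juniper→Thorn: 31+26+10+35+6+34 = 142
Thorn→Maris→Fern→Milton→Juniper→Ash→Thorn: 31+26+25+6+33+15 = 136
Thorn→Maris→Fern→Milton→Ash→Juniper→Thorn: 31+26+25+35+33+34 = 184
Thorn→Maris→Ash→Juniper→Fern→Milton→Thorn: 31+16+33+30+25+28 = 163
Thorn→Maris→Ash→Juniper→Milton→Fern→Thorn: 31+16+33+6+25+5 = 116
… (46 more)
Thorn→Fern→Ash→Maris→Juniper→Milton→Thorn: 5+10+16+17+6+28 = 82  ← best
The minimum is 82.
One optimal route: Thorn → Fern → Ash → Maris → Juniper → Milton → Thorn (or its reverse).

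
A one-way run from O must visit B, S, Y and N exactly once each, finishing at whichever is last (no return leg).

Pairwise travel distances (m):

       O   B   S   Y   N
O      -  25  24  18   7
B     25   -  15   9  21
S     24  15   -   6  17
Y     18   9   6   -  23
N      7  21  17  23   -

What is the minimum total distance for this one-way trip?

There are 4! = 24 possible orderings.
O - B - S - Y - N: 25+15+6+23 = 69
O - B - S - N - Y: 25+15+17+23 = 80
O - B - Y - S - N: 25+9+6+17 = 57
O - B - Y - N - S: 25+9+23+17 = 74
O - B - N - S - Y: 25+21+17+6 = 69
O - B - N - Y - S: 25+21+23+6 = 75
O - S - B - Y - N: 24+15+9+23 = 71
O - S - B - N - Y: 24+15+21+23 = 83
O - S - Y - B - N: 24+6+9+21 = 60
O - S - Y - N - B: 24+6+23+21 = 74
O - S - N - B - Y: 24+17+21+9 = 71
O - S - N - Y - B: 24+17+23+9 = 73
O - Y - B - S - N: 18+9+15+17 = 59
O - Y - B - N - S: 18+9+21+17 = 65
… (10 more)
O - N - S - Y - B: 7+17+6+9 = 39  ← best
The minimum is 39.
One shortest path: O → N → S → Y → B.

39 m — the minimum one-way total.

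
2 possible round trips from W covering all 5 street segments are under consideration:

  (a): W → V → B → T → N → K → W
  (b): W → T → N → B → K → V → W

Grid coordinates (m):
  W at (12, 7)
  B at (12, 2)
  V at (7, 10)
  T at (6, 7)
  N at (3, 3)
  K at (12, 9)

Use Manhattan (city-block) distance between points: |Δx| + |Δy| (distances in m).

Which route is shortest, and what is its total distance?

(a): 8 + 13 + 11 + 7 + 15 + 2 = 56
(b): 6 + 7 + 10 + 7 + 6 + 8 = 44

44 m — (b) is the shortest.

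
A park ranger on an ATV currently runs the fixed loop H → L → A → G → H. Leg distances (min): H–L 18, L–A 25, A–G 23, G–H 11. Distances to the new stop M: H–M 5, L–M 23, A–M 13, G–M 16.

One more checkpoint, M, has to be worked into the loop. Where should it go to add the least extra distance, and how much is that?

Adding 6 min by placing M on the A–G leg.

Insertion cost between consecutive stops i–j is d(i,M) + d(M,j) − d(i,j):
  between H and L: 5 + 23 − 18 = 10
  between L and A: 23 + 13 − 25 = 11
  between A and G: 13 + 16 − 23 = 6
  between G and H: 16 + 5 − 11 = 10
Cheapest insertion is between A and G, adding 6.
New total = 77 + 6 = 83.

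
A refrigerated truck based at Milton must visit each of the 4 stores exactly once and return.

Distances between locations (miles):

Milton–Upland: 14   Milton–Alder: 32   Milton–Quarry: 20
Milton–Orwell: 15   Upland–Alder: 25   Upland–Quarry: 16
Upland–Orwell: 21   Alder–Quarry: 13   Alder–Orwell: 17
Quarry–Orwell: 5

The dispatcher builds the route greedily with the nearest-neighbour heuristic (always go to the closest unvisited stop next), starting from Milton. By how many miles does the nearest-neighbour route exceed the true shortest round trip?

From Milton: Upland=14, Orwell=15, Quarry=20, Alder=32 → choose Upland (14).
From Upland: Quarry=16, Orwell=21, Alder=25 → choose Quarry (16).
From Quarry: Orwell=5, Alder=13 → choose Orwell (5).
From Orwell: Alder=17 → choose Alder (17).
NN route Milton → Upland → Quarry → Orwell → Alder → Milton costs 84.
Optimal: Milton → Upland → Alder → Quarry → Orwell → Milton costs 72 (by enumerating all 12 distinct tours).
Excess = 84 − 72 = 12.

The nearest-neighbour route is 12 miles longer than optimal.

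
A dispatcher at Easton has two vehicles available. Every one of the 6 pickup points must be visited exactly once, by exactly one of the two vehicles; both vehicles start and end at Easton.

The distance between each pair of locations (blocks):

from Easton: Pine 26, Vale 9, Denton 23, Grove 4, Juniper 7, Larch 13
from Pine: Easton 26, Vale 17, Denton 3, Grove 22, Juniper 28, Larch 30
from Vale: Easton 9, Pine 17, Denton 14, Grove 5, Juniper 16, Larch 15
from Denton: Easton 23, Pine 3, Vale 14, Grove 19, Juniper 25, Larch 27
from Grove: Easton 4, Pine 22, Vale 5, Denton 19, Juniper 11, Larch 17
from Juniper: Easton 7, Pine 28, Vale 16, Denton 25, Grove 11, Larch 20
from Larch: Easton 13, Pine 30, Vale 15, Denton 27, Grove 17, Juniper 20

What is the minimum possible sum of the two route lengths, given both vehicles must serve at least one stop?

Try each way of splitting the stops between the two vehicles (each non-empty) and, for each split, find the best tour for each vehicle:
  {Pine} + {Vale, Denton, Grove, Juniper, Larch}: 52 + 77 = 129
  {Vale} + {Pine, Denton, Grove, Juniper, Larch}: 18 + 83 = 101
  {Pine, Vale} + {Denton, Grove, Juniper, Larch}: 52 + 77 = 129
  {Denton} + {Pine, Vale, Grove, Juniper, Larch}: 46 + 83 = 129
  {Pine, Denton} + {Vale, Grove, Juniper, Larch}: 52 + 51 = 103
  {Vale, Denton} + {Pine, Grove, Juniper, Larch}: 46 + 83 = 129
  … (31 splits in total)
  {Juniper} + {Pine, Vale, Denton, Grove, Larch}: 14 + 69 = 83  ← best
Best: vehicle 1 Easton → Juniper → Easton = 14; vehicle 2 Easton → Grove → Vale → Pine → Denton → Larch → Easton = 69; combined 83.

Minimum combined distance: 83 blocks.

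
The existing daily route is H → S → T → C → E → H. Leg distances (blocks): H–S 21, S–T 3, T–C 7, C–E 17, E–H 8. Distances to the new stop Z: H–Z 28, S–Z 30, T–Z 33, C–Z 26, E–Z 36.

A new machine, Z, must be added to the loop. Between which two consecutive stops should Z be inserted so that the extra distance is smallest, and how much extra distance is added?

Insertion cost between consecutive stops i–j is d(i,Z) + d(Z,j) − d(i,j):
  between H and S: 28 + 30 − 21 = 37
  between S and T: 30 + 33 − 3 = 60
  between T and C: 33 + 26 − 7 = 52
  between C and E: 26 + 36 − 17 = 45
  between E and H: 36 + 28 − 8 = 56
Cheapest insertion is between H and S, adding 37.
New total = 56 + 37 = 93.

Adding 37 blocks by placing Z on the H–S leg.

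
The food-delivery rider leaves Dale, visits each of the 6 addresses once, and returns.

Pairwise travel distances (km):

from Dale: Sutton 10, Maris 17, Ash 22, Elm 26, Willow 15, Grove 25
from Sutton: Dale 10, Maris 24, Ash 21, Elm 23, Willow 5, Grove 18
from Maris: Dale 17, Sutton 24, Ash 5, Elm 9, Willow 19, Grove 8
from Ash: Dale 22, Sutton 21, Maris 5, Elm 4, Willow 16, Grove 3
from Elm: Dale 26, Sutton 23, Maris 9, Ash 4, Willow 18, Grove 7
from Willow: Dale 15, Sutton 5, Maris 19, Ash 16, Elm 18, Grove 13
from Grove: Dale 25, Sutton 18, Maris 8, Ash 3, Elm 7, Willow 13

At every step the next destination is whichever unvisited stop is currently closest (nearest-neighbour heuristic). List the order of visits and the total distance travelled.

61 km along Dale → Sutton → Willow → Grove → Ash → Elm → Maris → Dale.

Dale → [Sutton:10 / Willow:15 / Maris:17 / Ash:22 / Grove:25 / Elm:26] → Sutton (10)
Sutton → [Willow:5 / Grove:18 / Ash:21 / Elm:23 / Maris:24] → Willow (5)
Willow → [Grove:13 / Ash:16 / Elm:18 / Maris:19] → Grove (13)
Grove → [Ash:3 / Elm:7 / Maris:8] → Ash (3)
Ash → [Elm:4 / Maris:5] → Elm (4)
Elm → [Maris:9] → Maris (9)
Return Maris→Dale: 17.
Total = 10 + 5 + 13 + 3 + 4 + 9 + 17 = 61.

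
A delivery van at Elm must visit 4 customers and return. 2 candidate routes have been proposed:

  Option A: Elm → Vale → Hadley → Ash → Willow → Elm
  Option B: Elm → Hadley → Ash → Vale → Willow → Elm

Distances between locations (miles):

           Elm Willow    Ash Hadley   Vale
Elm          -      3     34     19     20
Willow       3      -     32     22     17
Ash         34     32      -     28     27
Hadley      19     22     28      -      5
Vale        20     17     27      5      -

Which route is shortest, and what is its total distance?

88 miles — Option A is the shortest.

Option A: 20 + 5 + 28 + 32 + 3 = 88
Option B: 19 + 28 + 27 + 17 + 3 = 94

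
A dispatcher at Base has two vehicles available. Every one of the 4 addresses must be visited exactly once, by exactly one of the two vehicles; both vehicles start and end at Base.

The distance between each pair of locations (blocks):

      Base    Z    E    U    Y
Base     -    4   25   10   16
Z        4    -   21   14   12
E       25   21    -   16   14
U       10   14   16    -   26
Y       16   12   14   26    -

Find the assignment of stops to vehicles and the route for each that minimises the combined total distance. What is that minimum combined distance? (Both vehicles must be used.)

Minimum combined distance: 64 blocks.

There are 2^3 − 1 = 7 ways to divide the 4 stops into two non-empty groups. For each, the best each vehicle can do is its own shortest tour through its group:
  {Z} + {E, U, Y}: 8 + 56 = 64
  {E} + {Z, U, Y}: 50 + 52 = 102
  {Z, E} + {U, Y}: 50 + 52 = 102
  {U} + {Z, E, Y}: 20 + 55 = 75
  {Z, U} + {E, Y}: 28 + 55 = 83
  {E, U} + {Z, Y}: 51 + 32 = 83
  … (7 splits in total)
Best: vehicle 1 Base → Z → Base = 8; vehicle 2 Base → U → E → Y → Base = 56; combined 64.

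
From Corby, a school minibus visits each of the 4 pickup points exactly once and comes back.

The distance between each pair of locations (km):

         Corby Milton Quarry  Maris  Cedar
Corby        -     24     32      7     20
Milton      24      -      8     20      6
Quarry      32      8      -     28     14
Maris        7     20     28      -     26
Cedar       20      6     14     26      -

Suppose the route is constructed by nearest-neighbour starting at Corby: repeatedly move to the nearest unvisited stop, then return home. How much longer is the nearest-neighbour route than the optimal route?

Excess over optimum: 10 km.

From Corby: Maris=7, Cedar=20, Milton=24, Quarry=32 → choose Maris (7).
From Maris: Milton=20, Cedar=26, Quarry=28 → choose Milton (20).
From Milton: Cedar=6, Quarry=8 → choose Cedar (6).
From Cedar: Quarry=14 → choose Quarry (14).
NN route Corby → Maris → Milton → Cedar → Quarry → Corby costs 79.
Optimal: Corby → Maris → Milton → Quarry → Cedar → Corby costs 69 (by enumerating all 12 distinct tours).
Excess = 79 − 69 = 10.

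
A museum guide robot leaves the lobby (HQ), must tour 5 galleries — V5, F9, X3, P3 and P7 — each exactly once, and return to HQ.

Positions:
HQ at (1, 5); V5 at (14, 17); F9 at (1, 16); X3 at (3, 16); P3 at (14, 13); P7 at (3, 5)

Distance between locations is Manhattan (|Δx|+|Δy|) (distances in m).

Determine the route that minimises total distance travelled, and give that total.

Shortest round trip = 50 m.

There are 60 distinct closed tours to check (reversals are equivalent).
HQ → V5 → F9 → X3 → P3 → P7 → HQ: 25+14+2+14+19+2 = 76
HQ → V5 → F9 → X3 → P7 → P3 → HQ: 25+14+2+11+19+21 = 92
HQ → V5 → F9 → P3 → X3 → P7 → HQ: 25+14+16+14+11+2 = 82
HQ → V5 → F9 → P3 → P7 → X3 → HQ: 25+14+16+19+11+13 = 98
HQ → V5 → F9 → P7 → X3 → P3 → HQ: 25+14+13+11+14+21 = 98
HQ → V5 → F9 → P7 → P3 → X3 → HQ: 25+14+13+19+14+13 = 98
HQ → V5 → X3 → F9 → P3 → P7 → HQ: 25+12+2+16+19+2 = 76
HQ → V5 → X3 → F9 → P7 → P3 → HQ: 25+12+2+13+19+21 = 92
HQ → V5 → X3 → P3 → F9 → P7 → HQ: 25+12+14+16+13+2 = 82
HQ → V5 → X3 → P3 → P7 → F9 → HQ: 25+12+14+19+13+11 = 94
HQ → V5 → X3 → P7 → F9 → P3 → HQ: 25+12+11+13+16+21 = 98
HQ → V5 → X3 → P7 → P3 → F9 → HQ: 25+12+11+19+16+11 = 94
HQ → V5 → P3 → F9 → X3 → P7 → HQ: 25+4+16+2+11+2 = 60
HQ → V5 → P3 → F9 → P7 → X3 → HQ: 25+4+16+13+11+13 = 82
… (46 more)
HQ → F9 → X3 → V5 → P3 → P7 → HQ: 11+2+12+4+19+2 = 50  ← best
The minimum is 50.
One optimal route: HQ → F9 → X3 → V5 → P3 → P7 → HQ (or its reverse).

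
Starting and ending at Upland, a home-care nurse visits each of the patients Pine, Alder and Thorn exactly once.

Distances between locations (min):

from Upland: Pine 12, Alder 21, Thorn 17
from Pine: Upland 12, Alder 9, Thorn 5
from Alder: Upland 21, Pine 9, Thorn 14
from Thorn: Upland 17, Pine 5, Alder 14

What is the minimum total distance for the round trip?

52 min — the shortest possible round trip.

With 3 stops there are 3!/2 = 3 distinct round trips (a route and its reverse cost the same).
Upland→Pine→Alder→Thorn→Upland: 12+9+14+17 = 52
Upland→Pine→Thorn→Alder→Upland: 12+5+14+21 = 52
Upland→Alder→Pine→Thorn→Upland: 21+9+5+17 = 52
The minimum is 52.
One optimal route: Upland → Pine → Alder → Thorn → Upland (or its reverse).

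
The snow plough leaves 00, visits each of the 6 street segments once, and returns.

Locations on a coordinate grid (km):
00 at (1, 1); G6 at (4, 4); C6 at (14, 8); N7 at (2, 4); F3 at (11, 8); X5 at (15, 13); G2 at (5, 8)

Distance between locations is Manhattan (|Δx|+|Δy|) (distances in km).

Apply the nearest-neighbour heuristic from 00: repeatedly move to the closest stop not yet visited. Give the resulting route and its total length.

At 00 the remaining stops are N7 4, G6 6, G2 11, F3 17, C6 20, X5 26; go to N7.
At N7 the remaining stops are G6 2, G2 7, F3 13, C6 16, X5 22; go to G6.
At G6 the remaining stops are G2 5, F3 11, C6 14, X5 20; go to G2.
At G2 the remaining stops are F3 6, C6 9, X5 15; go to F3.
At F3 the remaining stops are C6 3, X5 9; go to C6.
At C6 the remaining stops are X5 6; go to X5.
Return X5→00: 26.
Total = 4 + 2 + 5 + 6 + 3 + 6 + 26 = 52.

52 km along 00 → N7 → G6 → G2 → F3 → C6 → X5 → 00.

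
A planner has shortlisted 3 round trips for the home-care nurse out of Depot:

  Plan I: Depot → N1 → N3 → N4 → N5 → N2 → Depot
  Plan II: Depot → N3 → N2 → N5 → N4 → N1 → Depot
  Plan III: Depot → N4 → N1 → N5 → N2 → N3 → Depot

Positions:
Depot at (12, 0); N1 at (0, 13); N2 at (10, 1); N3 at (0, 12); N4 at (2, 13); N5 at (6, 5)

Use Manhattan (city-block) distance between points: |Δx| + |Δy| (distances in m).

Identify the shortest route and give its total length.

52 m — Plan I is the shortest.

Plan I: 25 + 1 + 3 + 12 + 8 + 3 = 52
Plan II: 24 + 21 + 8 + 12 + 2 + 25 = 92
Plan III: 23 + 2 + 14 + 8 + 21 + 24 = 92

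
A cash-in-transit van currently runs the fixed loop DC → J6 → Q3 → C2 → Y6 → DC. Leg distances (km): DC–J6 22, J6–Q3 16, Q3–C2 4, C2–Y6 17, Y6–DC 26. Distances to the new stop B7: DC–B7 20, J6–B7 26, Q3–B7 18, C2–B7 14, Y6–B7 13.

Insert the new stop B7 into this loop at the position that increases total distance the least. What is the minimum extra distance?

Insertion cost between consecutive stops i–j is d(i,B7) + d(B7,j) − d(i,j):
  between DC and J6: 20 + 26 − 22 = 24
  between J6 and Q3: 26 + 18 − 16 = 28
  between Q3 and C2: 18 + 14 − 4 = 28
  between C2 and Y6: 14 + 13 − 17 = 10
  between Y6 and DC: 13 + 20 − 26 = 7
Cheapest insertion is between Y6 and DC, adding 7.
New total = 85 + 7 = 92.

Minimum extra distance: 7 km, inserting B7 between Y6 and DC.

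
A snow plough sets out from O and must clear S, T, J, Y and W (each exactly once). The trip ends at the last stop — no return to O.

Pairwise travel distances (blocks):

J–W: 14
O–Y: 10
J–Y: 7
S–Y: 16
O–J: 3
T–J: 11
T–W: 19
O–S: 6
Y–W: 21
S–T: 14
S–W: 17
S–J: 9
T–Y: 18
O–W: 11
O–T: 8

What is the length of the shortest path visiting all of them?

There are 5! = 120 possible orderings.
O→S→T→J→Y→W: 6+14+11+7+21 = 59
O→S→T→J→W→Y: 6+14+11+14+21 = 66
O→S→T→Y→J→W: 6+14+18+7+14 = 59
O→S→T→Y→W→J: 6+14+18+21+14 = 73
O→S→T→W→J→Y: 6+14+19+14+7 = 60
O→S→T→W→Y→J: 6+14+19+21+7 = 67
O→S→J→T→Y→W: 6+9+11+18+21 = 65
O→S→J→T→W→Y: 6+9+11+19+21 = 66
O→S→J→Y→T→W: 6+9+7+18+19 = 59
O→S→J→Y→W→T: 6+9+7+21+19 = 62
O→S→J→W→T→Y: 6+9+14+19+18 = 66
O→S→J→W→Y→T: 6+9+14+21+18 = 68
O→S→Y→T→J→W: 6+16+18+11+14 = 65
O→S→Y→T→W→J: 6+16+18+19+14 = 73
… (106 more)
The minimum is 59.
One shortest path: O → S → T → J → Y → W.

59 blocks — the minimum one-way total.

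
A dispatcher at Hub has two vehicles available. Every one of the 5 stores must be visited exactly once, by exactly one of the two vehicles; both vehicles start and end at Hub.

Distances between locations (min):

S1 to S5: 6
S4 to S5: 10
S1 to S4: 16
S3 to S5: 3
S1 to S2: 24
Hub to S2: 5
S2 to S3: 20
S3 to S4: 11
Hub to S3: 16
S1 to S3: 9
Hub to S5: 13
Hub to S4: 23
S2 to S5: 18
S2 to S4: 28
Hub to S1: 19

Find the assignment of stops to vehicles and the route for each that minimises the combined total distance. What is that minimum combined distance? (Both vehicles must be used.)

72 min — the smallest possible combined total.

There are 2^4 − 1 = 15 ways to divide the 5 stops into two non-empty groups. For each, the best each vehicle can do is its own shortest tour through its group:
  {S1} + {S2, S3, S4, S5}: 38 + 59 = 97
  {S2} + {S1, S3, S4, S5}: 10 + 62 = 72
  {S1, S2} + {S3, S4, S5}: 48 + 50 = 98
  {S3} + {S1, S2, S4, S5}: 32 + 68 = 100
  {S1, S3} + {S2, S4, S5}: 44 + 56 = 100
  {S2, S3} + {S1, S4, S5}: 41 + 58 = 99
  … (15 splits in total)
Best: vehicle 1 Hub → S2 → Hub = 10; vehicle 2 Hub → S1 → S3 → S4 → S5 → Hub = 62; combined 72.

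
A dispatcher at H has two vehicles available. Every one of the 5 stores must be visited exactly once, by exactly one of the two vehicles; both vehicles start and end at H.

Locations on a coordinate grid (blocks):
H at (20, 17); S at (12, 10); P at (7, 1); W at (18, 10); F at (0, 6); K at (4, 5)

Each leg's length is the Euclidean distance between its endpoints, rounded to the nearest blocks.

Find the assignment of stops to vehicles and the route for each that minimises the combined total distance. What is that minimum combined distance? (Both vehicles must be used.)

Try each way of splitting the stops between the two vehicles (each non-empty) and, for each split, find the best tour for each vehicle:
  {S} + {P, W, F, K}: 22 + 53 = 75
  {P} + {S, W, F, K}: 42 + 49 = 91
  {S, P} + {W, F, K}: 42 + 49 = 91
  {W} + {S, P, F, K}: 14 + 53 = 67
  {S, W} + {P, F, K}: 24 + 53 = 77
  {P, W} + {S, F, K}: 42 + 47 = 89
  … (15 splits in total)
Best: vehicle 1 H → W → H = 14; vehicle 2 H → S → P → K → F → H = 53; combined 67.

67 blocks — the smallest possible combined total.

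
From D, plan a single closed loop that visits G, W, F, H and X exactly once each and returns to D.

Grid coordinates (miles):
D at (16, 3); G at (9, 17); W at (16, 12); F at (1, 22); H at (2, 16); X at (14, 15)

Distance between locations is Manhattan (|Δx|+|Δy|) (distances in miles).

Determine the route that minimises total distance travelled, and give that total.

There are 60 distinct closed tours to check (reversals are equivalent).
D→G→W→F→H→X→D: 21+12+25+7+13+14 = 92
D→G→W→F→X→H→D: 21+12+25+20+13+27 = 118
D→G→W→H→F→X→D: 21+12+18+7+20+14 = 92
D→G→W→H→X→F→D: 21+12+18+13+20+34 = 118
D→G→W→X→F→H→D: 21+12+5+20+7+27 = 92
D→G→W→X→H→F→D: 21+12+5+13+7+34 = 92
D→G→F→W→H→X→D: 21+13+25+18+13+14 = 104
D→G→F→W→X→H→D: 21+13+25+5+13+27 = 104
D→G→F→H→W→X→D: 21+13+7+18+5+14 = 78
D→G→F→H→X→W→D: 21+13+7+13+5+9 = 68
D→G→F→X→W→H→D: 21+13+20+5+18+27 = 104
D→G→F→X→H→W→D: 21+13+20+13+18+9 = 94
D→G→H→W→F→X→D: 21+8+18+25+20+14 = 106
D→G→H→W→X→F→D: 21+8+18+5+20+34 = 106
… (46 more)
The minimum is 68.
One optimal route: D → G → F → H → X → W → D (or its reverse).

Shortest round trip = 68 miles.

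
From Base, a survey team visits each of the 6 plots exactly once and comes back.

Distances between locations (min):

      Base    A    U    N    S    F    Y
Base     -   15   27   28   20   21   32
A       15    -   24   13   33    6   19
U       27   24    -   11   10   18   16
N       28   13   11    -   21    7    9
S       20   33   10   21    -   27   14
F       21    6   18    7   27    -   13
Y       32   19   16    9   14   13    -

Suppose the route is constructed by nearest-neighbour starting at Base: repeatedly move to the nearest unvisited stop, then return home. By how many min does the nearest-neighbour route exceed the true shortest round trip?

The nearest-neighbour route is 5 min longer than optimal.

From Base: A=15, S=20, F=21, U=27, N=28, Y=32 → choose A (15).
From A: F=6, N=13, Y=19, U=24, S=33 → choose F (6).
From F: N=7, Y=13, U=18, S=27 → choose N (7).
From N: Y=9, U=11, S=21 → choose Y (9).
From Y: S=14, U=16 → choose S (14).
From S: U=10 → choose U (10).
NN route Base → A → F → N → Y → S → U → Base costs 88.
Optimal: Base → A → F → N → Y → U → S → Base costs 83 (by enumerating all 360 distinct tours).
Excess = 88 − 83 = 5.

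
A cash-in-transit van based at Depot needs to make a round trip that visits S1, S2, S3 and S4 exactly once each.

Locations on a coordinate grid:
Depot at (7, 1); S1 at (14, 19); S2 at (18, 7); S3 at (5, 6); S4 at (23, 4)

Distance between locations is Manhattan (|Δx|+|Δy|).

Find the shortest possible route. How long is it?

72 — the shortest possible round trip.

Depot - S1 - S2 - S3 - S4 - Depot: 25+16+14+20+19 = 94
Depot - S1 - S2 - S4 - S3 - Depot: 25+16+8+20+7 = 76
Depot - S1 - S3 - S2 - S4 - Depot: 25+22+14+8+19 = 88
Depot - S1 - S3 - S4 - S2 - Depot: 25+22+20+8+17 = 92
Depot - S1 - S4 - S2 - S3 - Depot: 25+24+8+14+7 = 78
Depot - S1 - S4 - S3 - S2 - Depot: 25+24+20+14+17 = 100
Depot - S2 - S1 - S3 - S4 - Depot: 17+16+22+20+19 = 94
Depot - S2 - S1 - S4 - S3 - Depot: 17+16+24+20+7 = 84
Depot - S2 - S3 - S1 - S4 - Depot: 17+14+22+24+19 = 96
Depot - S2 - S4 - S1 - S3 - Depot: 17+8+24+22+7 = 78
Depot - S3 - S1 - S2 - S4 - Depot: 7+22+16+8+19 = 72
Depot - S3 - S2 - S1 - S4 - Depot: 7+14+16+24+19 = 80
The minimum is 72.
One optimal route: Depot → S3 → S1 → S2 → S4 → Depot (or its reverse).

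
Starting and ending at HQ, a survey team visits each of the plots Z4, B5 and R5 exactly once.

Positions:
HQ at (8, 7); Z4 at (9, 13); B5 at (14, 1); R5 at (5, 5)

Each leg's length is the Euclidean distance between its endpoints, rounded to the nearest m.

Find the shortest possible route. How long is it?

With 3 stops there are 3!/2 = 3 distinct round trips (a route and its reverse cost the same).
HQ → Z4 → B5 → R5 → HQ: 6+13+10+4 = 33
HQ → Z4 → R5 → B5 → HQ: 6+9+10+8 = 33
HQ → B5 → Z4 → R5 → HQ: 8+13+9+4 = 34
The minimum is 33.
One optimal route: HQ → Z4 → B5 → R5 → HQ (or its reverse).

Minimum total distance: 33 m.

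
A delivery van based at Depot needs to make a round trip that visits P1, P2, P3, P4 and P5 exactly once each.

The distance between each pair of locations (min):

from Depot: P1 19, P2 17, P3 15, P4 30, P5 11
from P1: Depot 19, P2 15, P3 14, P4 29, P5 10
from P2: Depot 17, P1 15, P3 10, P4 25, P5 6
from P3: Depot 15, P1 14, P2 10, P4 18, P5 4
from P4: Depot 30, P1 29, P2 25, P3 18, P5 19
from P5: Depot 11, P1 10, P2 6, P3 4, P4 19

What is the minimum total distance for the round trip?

Depot → P1 → P2 → P3 → P4 → P5 → Depot: 19+15+10+18+19+11 = 92
Depot → P1 → P2 → P3 → P5 → P4 → Depot: 19+15+10+4+19+30 = 97
Depot → P1 → P2 → P4 → P3 → P5 → Depot: 19+15+25+18+4+11 = 92
Depot → P1 → P2 → P4 → P5 → P3 → Depot: 19+15+25+19+4+15 = 97
Depot → P1 → P2 → P5 → P3 → P4 → Depot: 19+15+6+4+18+30 = 92
Depot → P1 → P2 → P5 → P4 → P3 → Depot: 19+15+6+19+18+15 = 92
Depot → P1 → P3 → P2 → P4 → P5 → Depot: 19+14+10+25+19+11 = 98
Depot → P1 → P3 → P2 → P5 → P4 → Depot: 19+14+10+6+19+30 = 98
Depot → P1 → P3 → P4 → P2 → P5 → Depot: 19+14+18+25+6+11 = 93
Depot → P1 → P3 → P4 → P5 → P2 → Depot: 19+14+18+19+6+17 = 93
Depot → P1 → P3 → P5 → P2 → P4 → Depot: 19+14+4+6+25+30 = 98
Depot → P1 → P3 → P5 → P4 → P2 → Depot: 19+14+4+19+25+17 = 98
Depot → P1 → P4 → P2 → P3 → P5 → Depot: 19+29+25+10+4+11 = 98
Depot → P1 → P4 → P2 → P5 → P3 → Depot: 19+29+25+6+4+15 = 98
… (46 more)
The minimum is 92.
One optimal route: Depot → P1 → P2 → P3 → P4 → P5 → Depot (or its reverse).

92 min — the shortest possible round trip.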